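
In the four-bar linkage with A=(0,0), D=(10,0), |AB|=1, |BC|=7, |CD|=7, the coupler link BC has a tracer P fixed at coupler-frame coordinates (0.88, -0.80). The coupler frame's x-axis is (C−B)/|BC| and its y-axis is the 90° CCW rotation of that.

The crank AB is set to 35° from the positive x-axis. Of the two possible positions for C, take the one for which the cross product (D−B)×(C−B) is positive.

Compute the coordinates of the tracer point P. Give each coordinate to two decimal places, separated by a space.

A=(0,0), D=(10.00,0)
B = A + 1.00·(cos35°, sin35°) = (0.8192, 0.5736)
|BD| = 9.1987
circle(B,7.00) ∩ circle(D,7.00): a=4.5994, h=5.2769
  candidates: C₊=(5.7386,5.5534) cross=48.541; C₋=(5.0805,-4.9799) cross=-48.541
  mode + wants cross > 0 → take C=(5.7386,5.5534) (cross=48.541)
ex = (C−B)/|BC| = (0.7028,0.7114); ey = (-0.7114,0.7028)
P = B + 0.88·ex + -0.80·ey = (2.0067,0.6374)

2.01 0.64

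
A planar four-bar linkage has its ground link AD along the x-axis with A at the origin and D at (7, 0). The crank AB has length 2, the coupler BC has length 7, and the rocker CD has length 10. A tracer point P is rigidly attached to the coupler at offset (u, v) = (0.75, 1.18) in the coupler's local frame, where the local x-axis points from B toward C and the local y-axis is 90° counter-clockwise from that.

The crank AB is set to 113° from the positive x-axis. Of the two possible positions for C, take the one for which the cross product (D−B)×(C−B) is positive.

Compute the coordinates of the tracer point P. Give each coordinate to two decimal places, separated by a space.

-1.63 2.95

A=(0,0), D=(7.00,0)
B = A + 2.00·(cos113°, sin113°) = (-0.7815, 1.8410)
|BD| = 7.9963
circle(B,7.00) ∩ circle(D,10.00): a=0.8092, h=6.9531
  candidates: C₊=(1.6068,8.4210) cross=55.599; C₋=(-1.5949,-5.1116) cross=-55.599
  mode + wants cross > 0 → take C=(1.6068,8.4210) (cross=55.599)
ex = (C−B)/|BC| = (0.3412,0.9400); ey = (-0.9400,0.3412)
P = B + 0.75·ex + 1.18·ey = (-1.6348,2.9486)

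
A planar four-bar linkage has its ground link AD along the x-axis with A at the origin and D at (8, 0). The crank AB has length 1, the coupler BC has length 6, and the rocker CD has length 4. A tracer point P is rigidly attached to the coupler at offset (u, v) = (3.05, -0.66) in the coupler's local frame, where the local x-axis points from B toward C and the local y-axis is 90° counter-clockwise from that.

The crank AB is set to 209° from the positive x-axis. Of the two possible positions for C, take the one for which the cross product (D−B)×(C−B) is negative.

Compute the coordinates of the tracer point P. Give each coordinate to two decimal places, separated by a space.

A=(0,0), D=(8.00,0)
B = A + 1.00·(cos209°, sin209°) = (-0.8746, -0.4848)
|BD| = 8.8879
circle(B,6.00) ∩ circle(D,4.00): a=5.5691, h=2.2328
  candidates: C₊=(4.5644,2.0485) cross=19.845; C₋=(4.8079,-2.4106) cross=-19.845
  mode - wants cross < 0 → take C=(4.8079,-2.4106) (cross=-19.845)
ex = (C−B)/|BC| = (0.9471,-0.3210); ey = (0.3210,0.9471)
P = B + 3.05·ex + -0.66·ey = (1.8022,-2.0888)

1.80 -2.09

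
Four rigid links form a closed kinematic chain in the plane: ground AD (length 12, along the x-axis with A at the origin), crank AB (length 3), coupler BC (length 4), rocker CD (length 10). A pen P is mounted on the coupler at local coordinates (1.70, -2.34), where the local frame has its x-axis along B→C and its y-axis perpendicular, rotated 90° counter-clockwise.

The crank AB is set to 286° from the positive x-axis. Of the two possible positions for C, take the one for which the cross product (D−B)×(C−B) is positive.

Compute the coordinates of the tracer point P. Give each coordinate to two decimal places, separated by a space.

A=(0,0), D=(12.00,0)
B = A + 3.00·(cos286°, sin286°) = (0.8269, -2.8838)
|BD| = 11.5392
circle(B,4.00) ∩ circle(D,10.00): a=2.1299, h=3.3858
  candidates: C₊=(2.0430,0.9269) cross=39.070; C₋=(3.7353,-5.6299) cross=-39.070
  mode + wants cross > 0 → take C=(2.0430,0.9269) (cross=39.070)
ex = (C−B)/|BC| = (0.3040,0.9527); ey = (-0.9527,0.3040)
P = B + 1.70·ex + -2.34·ey = (3.5730,-1.9757)

3.57 -1.98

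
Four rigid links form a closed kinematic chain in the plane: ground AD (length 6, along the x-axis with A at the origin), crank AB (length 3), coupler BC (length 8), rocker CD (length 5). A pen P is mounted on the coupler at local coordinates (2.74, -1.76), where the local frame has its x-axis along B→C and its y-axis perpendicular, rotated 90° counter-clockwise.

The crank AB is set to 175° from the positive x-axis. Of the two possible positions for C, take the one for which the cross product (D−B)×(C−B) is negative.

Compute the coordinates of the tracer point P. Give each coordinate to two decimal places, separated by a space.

-1.77 -2.76

A=(0,0), D=(6.00,0)
B = A + 3.00·(cos175°, sin175°) = (-2.9886, 0.2615)
|BD| = 8.9924
circle(B,8.00) ∩ circle(D,5.00): a=6.6647, h=4.4251
  candidates: C₊=(3.8020,4.4909) cross=39.793; C₋=(3.5446,-4.3556) cross=-39.793
  mode - wants cross < 0 → take C=(3.5446,-4.3556) (cross=-39.793)
ex = (C−B)/|BC| = (0.8167,-0.5771); ey = (0.5771,0.8167)
P = B + 2.74·ex + -1.76·ey = (-1.7667,-2.7572)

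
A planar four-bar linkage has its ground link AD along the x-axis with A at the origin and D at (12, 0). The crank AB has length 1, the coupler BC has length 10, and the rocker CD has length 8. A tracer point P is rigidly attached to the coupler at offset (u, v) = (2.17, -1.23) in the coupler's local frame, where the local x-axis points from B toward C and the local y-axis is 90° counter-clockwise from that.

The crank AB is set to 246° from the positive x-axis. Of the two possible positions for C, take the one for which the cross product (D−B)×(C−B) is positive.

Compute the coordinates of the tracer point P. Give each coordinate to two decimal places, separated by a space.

A=(0,0), D=(12.00,0)
B = A + 1.00·(cos246°, sin246°) = (-0.4067, -0.9135)
|BD| = 12.4403
circle(B,10.00) ∩ circle(D,8.00): a=7.6671, h=6.4200
  candidates: C₊=(6.7682,6.0521) cross=79.867; C₋=(7.7111,-6.7532) cross=-79.867
  mode + wants cross > 0 → take C=(6.7682,6.0521) (cross=79.867)
ex = (C−B)/|BC| = (0.7175,0.6966); ey = (-0.6966,0.7175)
P = B + 2.17·ex + -1.23·ey = (2.0070,-0.2845)

2.01 -0.28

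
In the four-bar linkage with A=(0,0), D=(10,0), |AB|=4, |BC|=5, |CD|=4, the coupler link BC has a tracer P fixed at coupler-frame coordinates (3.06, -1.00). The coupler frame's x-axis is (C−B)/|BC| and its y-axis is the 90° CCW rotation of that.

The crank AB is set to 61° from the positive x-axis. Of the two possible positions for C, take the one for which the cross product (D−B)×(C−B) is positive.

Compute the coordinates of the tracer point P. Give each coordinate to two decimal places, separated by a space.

A=(0,0), D=(10.00,0)
B = A + 4.00·(cos61°, sin61°) = (1.9392, 3.4985)
|BD| = 8.7872
circle(B,5.00) ∩ circle(D,4.00): a=4.9057, h=0.9664
  candidates: C₊=(6.8241,2.4319) cross=8.492; C₋=(6.0546,0.6588) cross=-8.492
  mode + wants cross > 0 → take C=(6.8241,2.4319) (cross=8.492)
ex = (C−B)/|BC| = (0.9770,-0.2133); ey = (0.2133,0.9770)
P = B + 3.06·ex + -1.00·ey = (4.7155,1.8687)

4.72 1.87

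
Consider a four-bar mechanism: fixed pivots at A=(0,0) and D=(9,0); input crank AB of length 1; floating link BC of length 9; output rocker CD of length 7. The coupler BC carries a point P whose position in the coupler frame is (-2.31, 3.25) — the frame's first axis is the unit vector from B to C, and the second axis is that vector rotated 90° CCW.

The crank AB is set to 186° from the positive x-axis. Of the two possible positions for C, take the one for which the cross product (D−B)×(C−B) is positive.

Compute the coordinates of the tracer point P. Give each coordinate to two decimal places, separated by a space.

A=(0,0), D=(9.00,0)
B = A + 1.00·(cos186°, sin186°) = (-0.9945, -0.1045)
|BD| = 9.9951
circle(B,9.00) ∩ circle(D,7.00): a=6.5983, h=6.1206
  candidates: C₊=(5.5394,6.0848) cross=61.176; C₋=(5.6675,-6.1558) cross=-61.176
  mode + wants cross > 0 → take C=(5.5394,6.0848) (cross=61.176)
ex = (C−B)/|BC| = (0.7260,0.6877); ey = (-0.6877,0.7260)
P = B + -2.31·ex + 3.25·ey = (-4.9066,0.6664)

-4.91 0.67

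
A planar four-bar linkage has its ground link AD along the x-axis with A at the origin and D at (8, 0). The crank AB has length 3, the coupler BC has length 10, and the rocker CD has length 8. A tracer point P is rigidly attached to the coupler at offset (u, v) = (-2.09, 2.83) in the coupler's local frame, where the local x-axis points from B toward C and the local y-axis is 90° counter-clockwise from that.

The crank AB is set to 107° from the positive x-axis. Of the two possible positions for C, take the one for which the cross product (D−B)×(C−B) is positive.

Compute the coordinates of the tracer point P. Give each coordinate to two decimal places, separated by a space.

A=(0,0), D=(8.00,0)
B = A + 3.00·(cos107°, sin107°) = (-0.8771, 2.8689)
|BD| = 9.3292
circle(B,10.00) ∩ circle(D,8.00): a=6.5940, h=7.5179
  candidates: C₊=(7.7093,7.9947) cross=70.136; C₋=(3.0855,-6.3125) cross=-70.136
  mode + wants cross > 0 → take C=(7.7093,7.9947) (cross=70.136)
ex = (C−B)/|BC| = (0.8586,0.5126); ey = (-0.5126,0.8586)
P = B + -2.09·ex + 2.83·ey = (-4.1223,4.2276)

-4.12 4.23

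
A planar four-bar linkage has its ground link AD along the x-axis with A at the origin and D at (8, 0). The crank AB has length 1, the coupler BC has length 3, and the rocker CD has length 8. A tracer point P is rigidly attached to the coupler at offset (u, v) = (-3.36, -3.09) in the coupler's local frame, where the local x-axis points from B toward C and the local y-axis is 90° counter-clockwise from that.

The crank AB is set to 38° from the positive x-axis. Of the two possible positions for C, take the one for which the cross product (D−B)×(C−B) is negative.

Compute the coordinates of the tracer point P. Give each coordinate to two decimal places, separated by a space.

A=(0,0), D=(8.00,0)
B = A + 1.00·(cos38°, sin38°) = (0.7880, 0.6157)
|BD| = 7.2382
circle(B,3.00) ∩ circle(D,8.00): a=-0.1802, h=2.9946
  candidates: C₊=(0.8632,3.6147) cross=21.675; C₋=(0.3538,-2.3527) cross=-21.675
  mode - wants cross < 0 → take C=(0.3538,-2.3527) (cross=-21.675)
ex = (C−B)/|BC| = (-0.1447,-0.9895); ey = (0.9895,-0.1447)
P = B + -3.36·ex + -3.09·ey = (-1.7831,4.3875)

-1.78 4.39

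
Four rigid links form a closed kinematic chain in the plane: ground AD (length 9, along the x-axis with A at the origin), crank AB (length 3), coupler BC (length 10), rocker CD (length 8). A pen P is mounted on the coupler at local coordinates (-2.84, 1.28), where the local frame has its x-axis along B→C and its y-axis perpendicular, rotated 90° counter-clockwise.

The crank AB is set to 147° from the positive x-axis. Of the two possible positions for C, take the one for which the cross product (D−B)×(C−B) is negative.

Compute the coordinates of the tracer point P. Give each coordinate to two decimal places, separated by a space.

-3.33 4.64

A=(0,0), D=(9.00,0)
B = A + 3.00·(cos147°, sin147°) = (-2.5160, 1.6339)
|BD| = 11.6313
circle(B,10.00) ∩ circle(D,8.00): a=7.3632, h=6.7663
  candidates: C₊=(5.7247,7.2988) cross=78.701; C₋=(3.8237,-6.0997) cross=-78.701
  mode - wants cross < 0 → take C=(3.8237,-6.0997) (cross=-78.701)
ex = (C−B)/|BC| = (0.6340,-0.7734); ey = (0.7734,0.6340)
P = B + -2.84·ex + 1.28·ey = (-3.3266,4.6417)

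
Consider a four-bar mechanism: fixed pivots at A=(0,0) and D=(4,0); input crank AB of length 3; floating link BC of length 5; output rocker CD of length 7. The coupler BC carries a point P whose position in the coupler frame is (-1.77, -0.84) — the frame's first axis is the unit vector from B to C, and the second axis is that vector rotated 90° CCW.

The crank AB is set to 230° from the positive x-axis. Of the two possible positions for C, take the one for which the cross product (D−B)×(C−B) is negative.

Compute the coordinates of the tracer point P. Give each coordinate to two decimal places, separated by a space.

A=(0,0), D=(4.00,0)
B = A + 3.00·(cos230°, sin230°) = (-1.9284, -2.2981)
|BD| = 6.3582
circle(B,5.00) ∩ circle(D,7.00): a=1.2918, h=4.8302
  candidates: C₊=(-2.4698,2.6725) cross=30.712; C₋=(1.0220,-6.3349) cross=-30.712
  mode - wants cross < 0 → take C=(1.0220,-6.3349) (cross=-30.712)
ex = (C−B)/|BC| = (0.5901,-0.8074); ey = (0.8074,0.5901)
P = B + -1.77·ex + -0.84·ey = (-3.6510,-1.3648)

-3.65 -1.36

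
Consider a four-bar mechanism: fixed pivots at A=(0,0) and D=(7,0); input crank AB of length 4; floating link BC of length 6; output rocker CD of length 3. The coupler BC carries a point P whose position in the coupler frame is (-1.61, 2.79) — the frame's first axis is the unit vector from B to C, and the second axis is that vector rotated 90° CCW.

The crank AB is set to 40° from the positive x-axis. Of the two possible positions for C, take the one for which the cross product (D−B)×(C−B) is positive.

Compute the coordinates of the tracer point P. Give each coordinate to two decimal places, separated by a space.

A=(0,0), D=(7.00,0)
B = A + 4.00·(cos40°, sin40°) = (3.0642, 2.5712)
|BD| = 4.7012
circle(B,6.00) ∩ circle(D,3.00): a=5.2222, h=2.9544
  candidates: C₊=(9.0520,2.1885) cross=13.889; C₋=(5.8204,-2.7583) cross=-13.889
  mode + wants cross > 0 → take C=(9.0520,2.1885) (cross=13.889)
ex = (C−B)/|BC| = (0.9980,-0.0638); ey = (0.0638,0.9980)
P = B + -1.61·ex + 2.79·ey = (1.6354,5.4582)

1.64 5.46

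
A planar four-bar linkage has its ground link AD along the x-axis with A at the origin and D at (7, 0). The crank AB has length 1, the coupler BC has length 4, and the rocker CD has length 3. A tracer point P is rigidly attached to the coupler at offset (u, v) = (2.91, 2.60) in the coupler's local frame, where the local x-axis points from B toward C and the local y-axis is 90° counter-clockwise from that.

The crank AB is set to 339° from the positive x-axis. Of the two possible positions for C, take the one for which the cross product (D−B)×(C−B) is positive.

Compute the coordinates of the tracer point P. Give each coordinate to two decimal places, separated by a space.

A=(0,0), D=(7.00,0)
B = A + 1.00·(cos339°, sin339°) = (0.9336, -0.3584)
|BD| = 6.0770
circle(B,4.00) ∩ circle(D,3.00): a=3.6144, h=1.7134
  candidates: C₊=(4.4407,1.5652) cross=10.412; C₋=(4.6428,-1.8557) cross=-10.412
  mode + wants cross > 0 → take C=(4.4407,1.5652) (cross=10.412)
ex = (C−B)/|BC| = (0.8768,0.4809); ey = (-0.4809,0.8768)
P = B + 2.91·ex + 2.60·ey = (2.2347,3.3207)

2.23 3.32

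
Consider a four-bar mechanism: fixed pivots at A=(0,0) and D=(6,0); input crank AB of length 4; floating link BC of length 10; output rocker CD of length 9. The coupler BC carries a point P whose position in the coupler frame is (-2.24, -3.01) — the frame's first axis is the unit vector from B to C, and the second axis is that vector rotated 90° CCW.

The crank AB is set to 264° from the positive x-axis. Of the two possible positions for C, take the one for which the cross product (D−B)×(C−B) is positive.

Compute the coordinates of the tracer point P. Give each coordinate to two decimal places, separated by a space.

2.65 -6.13

A=(0,0), D=(6.00,0)
B = A + 4.00·(cos264°, sin264°) = (-0.4181, -3.9781)
|BD| = 7.5510
circle(B,10.00) ∩ circle(D,9.00): a=5.0336, h=8.6408
  candidates: C₊=(-0.6919,6.0182) cross=65.246; C₋=(8.4125,-8.6706) cross=-65.246
  mode + wants cross > 0 → take C=(-0.6919,6.0182) (cross=65.246)
ex = (C−B)/|BC| = (-0.0274,0.9996); ey = (-0.9996,-0.0274)
P = B + -2.24·ex + -3.01·ey = (2.6521,-6.1348)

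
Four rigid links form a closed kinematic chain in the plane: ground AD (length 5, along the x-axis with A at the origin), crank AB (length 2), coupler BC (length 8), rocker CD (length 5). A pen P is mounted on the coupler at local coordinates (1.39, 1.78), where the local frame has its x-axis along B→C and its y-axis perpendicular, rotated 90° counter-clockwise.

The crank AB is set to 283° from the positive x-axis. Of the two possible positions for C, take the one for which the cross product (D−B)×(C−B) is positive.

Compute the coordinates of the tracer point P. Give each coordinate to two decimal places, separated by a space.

A=(0,0), D=(5.00,0)
B = A + 2.00·(cos283°, sin283°) = (0.4499, -1.9487)
|BD| = 4.9498
circle(B,8.00) ∩ circle(D,5.00): a=6.4144, h=4.7807
  candidates: C₊=(4.4642,4.9712) cross=23.664; C₋=(8.2285,-3.8180) cross=-23.664
  mode + wants cross > 0 → take C=(4.4642,4.9712) (cross=23.664)
ex = (C−B)/|BC| = (0.5018,0.8650); ey = (-0.8650,0.5018)
P = B + 1.39·ex + 1.78·ey = (-0.3923,0.1468)

-0.39 0.15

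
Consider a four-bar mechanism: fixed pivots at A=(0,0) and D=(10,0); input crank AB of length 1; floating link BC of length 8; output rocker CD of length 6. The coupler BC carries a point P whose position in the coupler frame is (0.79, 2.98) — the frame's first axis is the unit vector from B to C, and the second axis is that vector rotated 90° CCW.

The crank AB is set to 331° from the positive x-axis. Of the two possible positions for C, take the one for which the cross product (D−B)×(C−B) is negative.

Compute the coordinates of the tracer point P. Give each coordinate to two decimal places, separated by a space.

3.31 1.41

A=(0,0), D=(10.00,0)
B = A + 1.00·(cos331°, sin331°) = (0.8746, -0.4848)
|BD| = 9.1382
circle(B,8.00) ∩ circle(D,6.00): a=6.1011, h=5.1746
  candidates: C₊=(6.6926,5.0061) cross=47.286; C₋=(7.2417,-5.3284) cross=-47.286
  mode - wants cross < 0 → take C=(7.2417,-5.3284) (cross=-47.286)
ex = (C−B)/|BC| = (0.7959,-0.6054); ey = (0.6054,0.7959)
P = B + 0.79·ex + 2.98·ey = (3.3076,1.4086)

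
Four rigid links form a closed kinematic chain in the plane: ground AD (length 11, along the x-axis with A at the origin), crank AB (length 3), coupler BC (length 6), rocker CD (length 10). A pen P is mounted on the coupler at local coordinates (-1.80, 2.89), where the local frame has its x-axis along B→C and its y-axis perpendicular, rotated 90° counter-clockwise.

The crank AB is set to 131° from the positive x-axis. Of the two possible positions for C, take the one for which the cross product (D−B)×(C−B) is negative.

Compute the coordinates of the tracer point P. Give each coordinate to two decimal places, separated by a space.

-0.57 5.37

A=(0,0), D=(11.00,0)
B = A + 3.00·(cos131°, sin131°) = (-1.9682, 2.2641)
|BD| = 13.1643
circle(B,6.00) ∩ circle(D,10.00): a=4.1514, h=4.3320
  candidates: C₊=(2.8664,5.8176) cross=57.028; C₋=(1.3763,-2.7173) cross=-57.028
  mode - wants cross < 0 → take C=(1.3763,-2.7173) (cross=-57.028)
ex = (C−B)/|BC| = (0.5574,-0.8302); ey = (0.8302,0.5574)
P = B + -1.80·ex + 2.89·ey = (-0.5721,5.3695)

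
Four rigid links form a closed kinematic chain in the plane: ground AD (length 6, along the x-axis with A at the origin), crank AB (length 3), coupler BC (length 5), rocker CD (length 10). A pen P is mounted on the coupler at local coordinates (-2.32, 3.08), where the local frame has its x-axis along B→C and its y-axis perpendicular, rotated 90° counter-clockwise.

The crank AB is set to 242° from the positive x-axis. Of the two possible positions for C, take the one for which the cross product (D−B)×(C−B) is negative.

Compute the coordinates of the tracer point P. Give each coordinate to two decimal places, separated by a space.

1.22 0.17

A=(0,0), D=(6.00,0)
B = A + 3.00·(cos242°, sin242°) = (-1.4084, -2.6488)
|BD| = 7.8677
circle(B,5.00) ∩ circle(D,10.00): a=-0.8325, h=4.9302
  candidates: C₊=(-3.8521,1.7133) cross=38.790; C₋=(-0.5324,-7.5715) cross=-38.790
  mode - wants cross < 0 → take C=(-0.5324,-7.5715) (cross=-38.790)
ex = (C−B)/|BC| = (0.1752,-0.9845); ey = (0.9845,0.1752)
P = B + -2.32·ex + 3.08·ey = (1.2175,0.1749)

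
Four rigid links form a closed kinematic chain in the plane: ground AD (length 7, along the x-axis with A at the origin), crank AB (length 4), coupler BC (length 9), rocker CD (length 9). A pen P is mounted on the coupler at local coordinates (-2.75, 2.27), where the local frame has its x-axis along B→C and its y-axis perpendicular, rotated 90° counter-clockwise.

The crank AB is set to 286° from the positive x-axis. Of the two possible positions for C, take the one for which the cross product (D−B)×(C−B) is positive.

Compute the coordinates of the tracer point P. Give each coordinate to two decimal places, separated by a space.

-0.65 -6.95

A=(0,0), D=(7.00,0)
B = A + 4.00·(cos286°, sin286°) = (1.1025, -3.8450)
|BD| = 7.0402
circle(B,9.00) ∩ circle(D,9.00): a=3.5201, h=8.2831
  candidates: C₊=(-0.4726,5.0160) cross=58.314; C₋=(8.5751,-8.8611) cross=-58.314
  mode + wants cross > 0 → take C=(-0.4726,5.0160) (cross=58.314)
ex = (C−B)/|BC| = (-0.1750,0.9846); ey = (-0.9846,-0.1750)
P = B + -2.75·ex + 2.27·ey = (-0.6511,-6.9499)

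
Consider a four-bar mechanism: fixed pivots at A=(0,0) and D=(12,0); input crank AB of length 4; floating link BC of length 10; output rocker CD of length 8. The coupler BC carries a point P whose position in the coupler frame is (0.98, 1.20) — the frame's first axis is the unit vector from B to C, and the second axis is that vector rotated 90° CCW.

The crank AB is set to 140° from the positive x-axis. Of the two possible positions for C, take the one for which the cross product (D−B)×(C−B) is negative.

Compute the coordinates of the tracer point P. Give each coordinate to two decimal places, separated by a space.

A=(0,0), D=(12.00,0)
B = A + 4.00·(cos140°, sin140°) = (-3.0642, 2.5712)
|BD| = 15.2820
circle(B,10.00) ∩ circle(D,8.00): a=8.8189, h=4.7146
  candidates: C₊=(6.4222,5.7348) cross=72.049; C₋=(4.8358,-3.5600) cross=-72.049
  mode - wants cross < 0 → take C=(4.8358,-3.5600) (cross=-72.049)
ex = (C−B)/|BC| = (0.7900,-0.6131); ey = (0.6131,0.7900)
P = B + 0.98·ex + 1.20·ey = (-1.5542,2.9183)

-1.55 2.92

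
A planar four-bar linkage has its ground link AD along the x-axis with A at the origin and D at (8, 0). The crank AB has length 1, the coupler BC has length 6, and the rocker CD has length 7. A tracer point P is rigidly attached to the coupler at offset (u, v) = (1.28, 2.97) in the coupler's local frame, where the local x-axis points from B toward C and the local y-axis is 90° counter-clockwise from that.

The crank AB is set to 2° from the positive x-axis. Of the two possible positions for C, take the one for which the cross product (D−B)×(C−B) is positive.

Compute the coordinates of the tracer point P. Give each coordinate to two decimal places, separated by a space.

A=(0,0), D=(8.00,0)
B = A + 1.00·(cos2°, sin2°) = (0.9994, 0.0349)
|BD| = 7.0007
circle(B,6.00) ∩ circle(D,7.00): a=2.5719, h=5.4208
  candidates: C₊=(3.5983,5.4428) cross=37.950; C₋=(3.5442,-5.3987) cross=-37.950
  mode + wants cross > 0 → take C=(3.5983,5.4428) (cross=37.950)
ex = (C−B)/|BC| = (0.4331,0.9013); ey = (-0.9013,0.4331)
P = B + 1.28·ex + 2.97·ey = (-1.1231,2.4750)

-1.12 2.48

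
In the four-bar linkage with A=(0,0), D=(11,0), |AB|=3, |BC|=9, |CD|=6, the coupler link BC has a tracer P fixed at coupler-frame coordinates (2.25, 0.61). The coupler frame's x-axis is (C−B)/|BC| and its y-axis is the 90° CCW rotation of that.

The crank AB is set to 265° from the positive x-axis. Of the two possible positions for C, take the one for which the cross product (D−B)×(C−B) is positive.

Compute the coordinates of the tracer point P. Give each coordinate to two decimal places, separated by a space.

A=(0,0), D=(11.00,0)
B = A + 3.00·(cos265°, sin265°) = (-0.2615, -2.9886)
|BD| = 11.6513
circle(B,9.00) ∩ circle(D,6.00): a=7.7568, h=4.5643
  candidates: C₊=(6.0650,3.4126) cross=53.180; C₋=(8.4065,-5.4105) cross=-53.180
  mode + wants cross > 0 → take C=(6.0650,3.4126) (cross=53.180)
ex = (C−B)/|BC| = (0.7029,0.7112); ey = (-0.7112,0.7029)
P = B + 2.25·ex + 0.61·ey = (0.8863,-0.9595)

0.89 -0.96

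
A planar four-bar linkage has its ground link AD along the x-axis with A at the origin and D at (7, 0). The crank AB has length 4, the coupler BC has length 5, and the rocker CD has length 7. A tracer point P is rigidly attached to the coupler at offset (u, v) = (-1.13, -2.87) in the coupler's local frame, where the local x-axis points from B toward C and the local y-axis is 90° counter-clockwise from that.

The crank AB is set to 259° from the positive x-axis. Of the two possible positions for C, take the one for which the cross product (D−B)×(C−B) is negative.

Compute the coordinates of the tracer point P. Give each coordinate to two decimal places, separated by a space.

-3.06 -5.98

A=(0,0), D=(7.00,0)
B = A + 4.00·(cos259°, sin259°) = (-0.7632, -3.9265)
|BD| = 8.6997
circle(B,5.00) ∩ circle(D,7.00): a=2.9705, h=4.0219
  candidates: C₊=(0.0723,1.0032) cross=34.990; C₋=(3.7028,-6.1748) cross=-34.990
  mode - wants cross < 0 → take C=(3.7028,-6.1748) (cross=-34.990)
ex = (C−B)/|BC| = (0.8932,-0.4497); ey = (0.4497,0.8932)
P = B + -1.13·ex + -2.87·ey = (-3.0631,-5.9819)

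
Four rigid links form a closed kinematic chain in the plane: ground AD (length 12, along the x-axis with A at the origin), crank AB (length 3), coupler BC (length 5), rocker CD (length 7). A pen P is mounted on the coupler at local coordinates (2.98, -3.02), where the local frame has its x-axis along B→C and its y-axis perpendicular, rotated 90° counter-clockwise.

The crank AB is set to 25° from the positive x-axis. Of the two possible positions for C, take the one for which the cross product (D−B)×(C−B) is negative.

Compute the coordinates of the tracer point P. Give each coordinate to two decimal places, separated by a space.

A=(0,0), D=(12.00,0)
B = A + 3.00·(cos25°, sin25°) = (2.7189, 1.2679)
|BD| = 9.3673
circle(B,5.00) ∩ circle(D,7.00): a=3.4026, h=3.6637
  candidates: C₊=(6.5861,4.4373) cross=34.319; C₋=(5.5943,-2.8226) cross=-34.319
  mode - wants cross < 0 → take C=(5.5943,-2.8226) (cross=-34.319)
ex = (C−B)/|BC| = (0.5751,-0.8181); ey = (0.8181,0.5751)
P = B + 2.98·ex + -3.02·ey = (1.9620,-2.9068)

1.96 -2.91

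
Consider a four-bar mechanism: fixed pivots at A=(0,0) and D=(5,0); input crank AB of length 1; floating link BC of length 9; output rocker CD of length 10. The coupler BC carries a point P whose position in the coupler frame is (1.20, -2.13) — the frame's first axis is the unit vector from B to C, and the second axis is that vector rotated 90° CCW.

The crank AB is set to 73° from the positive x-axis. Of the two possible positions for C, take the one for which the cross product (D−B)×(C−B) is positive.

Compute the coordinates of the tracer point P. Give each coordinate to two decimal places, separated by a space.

2.65 1.60

A=(0,0), D=(5.00,0)
B = A + 1.00·(cos73°, sin73°) = (0.2924, 0.9563)
|BD| = 4.8038
circle(B,9.00) ∩ circle(D,10.00): a=0.4243, h=8.9900
  candidates: C₊=(2.4978,9.6819) cross=43.186; C₋=(-1.0815,-7.9382) cross=-43.186
  mode + wants cross > 0 → take C=(2.4978,9.6819) (cross=43.186)
ex = (C−B)/|BC| = (0.2451,0.9695); ey = (-0.9695,0.2451)
P = B + 1.20·ex + -2.13·ey = (2.6515,1.5978)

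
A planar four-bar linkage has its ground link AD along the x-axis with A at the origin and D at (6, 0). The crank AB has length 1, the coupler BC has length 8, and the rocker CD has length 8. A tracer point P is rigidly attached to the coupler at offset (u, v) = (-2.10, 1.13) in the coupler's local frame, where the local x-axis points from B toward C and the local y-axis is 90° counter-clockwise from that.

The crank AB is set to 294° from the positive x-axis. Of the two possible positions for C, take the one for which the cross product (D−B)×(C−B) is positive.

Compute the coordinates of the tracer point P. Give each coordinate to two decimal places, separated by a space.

A=(0,0), D=(6.00,0)
B = A + 1.00·(cos294°, sin294°) = (0.4067, -0.9135)
|BD| = 5.6674
circle(B,8.00) ∩ circle(D,8.00): a=2.8337, h=7.4813
  candidates: C₊=(1.9974,6.9267) cross=42.399; C₋=(4.4093,-7.8403) cross=-42.399
  mode + wants cross > 0 → take C=(1.9974,6.9267) (cross=42.399)
ex = (C−B)/|BC| = (0.1988,0.9800); ey = (-0.9800,0.1988)
P = B + -2.10·ex + 1.13·ey = (-1.1183,-2.7469)

-1.12 -2.75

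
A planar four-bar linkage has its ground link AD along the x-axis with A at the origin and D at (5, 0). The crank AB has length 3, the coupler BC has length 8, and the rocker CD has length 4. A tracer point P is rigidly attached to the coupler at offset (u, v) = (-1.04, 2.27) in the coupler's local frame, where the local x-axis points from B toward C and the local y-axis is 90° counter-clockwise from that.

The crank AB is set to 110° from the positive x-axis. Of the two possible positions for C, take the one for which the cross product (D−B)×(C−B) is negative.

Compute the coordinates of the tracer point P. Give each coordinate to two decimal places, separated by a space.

A=(0,0), D=(5.00,0)
B = A + 3.00·(cos110°, sin110°) = (-1.0261, 2.8191)
|BD| = 6.6529
circle(B,8.00) ∩ circle(D,4.00): a=6.9339, h=3.9901
  candidates: C₊=(6.9453,3.4951) cross=26.546; C₋=(3.5638,-3.7333) cross=-26.546
  mode - wants cross < 0 → take C=(3.5638,-3.7333) (cross=-26.546)
ex = (C−B)/|BC| = (0.5737,-0.8190); ey = (0.8190,0.5737)
P = B + -1.04·ex + 2.27·ey = (0.2365,4.9733)

0.24 4.97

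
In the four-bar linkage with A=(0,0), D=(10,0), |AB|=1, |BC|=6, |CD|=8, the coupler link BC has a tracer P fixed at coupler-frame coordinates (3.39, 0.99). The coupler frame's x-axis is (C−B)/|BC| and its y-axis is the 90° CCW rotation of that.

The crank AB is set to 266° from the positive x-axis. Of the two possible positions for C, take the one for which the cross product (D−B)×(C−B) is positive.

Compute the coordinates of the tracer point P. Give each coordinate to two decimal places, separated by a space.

A=(0,0), D=(10.00,0)
B = A + 1.00·(cos266°, sin266°) = (-0.0698, -0.9976)
|BD| = 10.1190
circle(B,6.00) ∩ circle(D,8.00): a=3.6760, h=4.7421
  candidates: C₊=(3.1208,4.0838) cross=47.985; C₋=(4.0558,-5.3541) cross=-47.985
  mode + wants cross > 0 → take C=(3.1208,4.0838) (cross=47.985)
ex = (C−B)/|BC| = (0.5318,0.8469); ey = (-0.8469,0.5318)
P = B + 3.39·ex + 0.99·ey = (0.8945,2.3998)

0.89 2.40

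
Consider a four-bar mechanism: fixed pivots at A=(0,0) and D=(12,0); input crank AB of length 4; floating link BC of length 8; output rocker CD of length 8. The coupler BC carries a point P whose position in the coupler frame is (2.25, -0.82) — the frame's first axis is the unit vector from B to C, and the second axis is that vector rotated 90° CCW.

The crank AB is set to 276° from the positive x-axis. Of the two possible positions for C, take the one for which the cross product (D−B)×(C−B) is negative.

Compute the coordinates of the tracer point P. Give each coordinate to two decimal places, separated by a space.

A=(0,0), D=(12.00,0)
B = A + 4.00·(cos276°, sin276°) = (0.4181, -3.9781)
|BD| = 12.2460
circle(B,8.00) ∩ circle(D,8.00): a=6.1230, h=5.1487
  candidates: C₊=(4.5365,2.8804) cross=63.051; C₋=(7.8816,-6.8585) cross=-63.051
  mode - wants cross < 0 → take C=(7.8816,-6.8585) (cross=-63.051)
ex = (C−B)/|BC| = (0.9329,-0.3600); ey = (0.3600,0.9329)
P = B + 2.25·ex + -0.82·ey = (2.2220,-5.5532)

2.22 -5.55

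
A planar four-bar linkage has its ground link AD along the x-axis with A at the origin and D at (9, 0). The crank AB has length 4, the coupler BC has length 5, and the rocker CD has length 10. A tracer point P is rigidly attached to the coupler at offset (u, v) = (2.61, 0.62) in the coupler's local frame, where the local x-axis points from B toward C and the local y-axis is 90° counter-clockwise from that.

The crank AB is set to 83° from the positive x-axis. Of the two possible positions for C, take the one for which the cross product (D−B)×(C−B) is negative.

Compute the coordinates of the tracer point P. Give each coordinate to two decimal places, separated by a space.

A=(0,0), D=(9.00,0)
B = A + 4.00·(cos83°, sin83°) = (0.4875, 3.9702)
|BD| = 9.3928
circle(B,5.00) ∩ circle(D,10.00): a=0.7040, h=4.9502
  candidates: C₊=(3.2179,8.1589) cross=46.496; C₋=(-0.9668,-0.8136) cross=-46.496
  mode - wants cross < 0 → take C=(-0.9668,-0.8136) (cross=-46.496)
ex = (C−B)/|BC| = (-0.2909,-0.9568); ey = (0.9568,-0.2909)
P = B + 2.61·ex + 0.62·ey = (0.3215,1.2927)

0.32 1.29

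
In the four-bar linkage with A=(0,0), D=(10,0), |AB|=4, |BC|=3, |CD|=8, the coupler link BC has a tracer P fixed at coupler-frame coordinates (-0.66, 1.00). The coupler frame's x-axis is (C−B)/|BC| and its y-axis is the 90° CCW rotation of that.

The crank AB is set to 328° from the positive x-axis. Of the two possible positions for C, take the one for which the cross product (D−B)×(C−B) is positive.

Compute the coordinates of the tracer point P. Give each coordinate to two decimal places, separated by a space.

A=(0,0), D=(10.00,0)
B = A + 4.00·(cos328°, sin328°) = (3.3922, -2.1197)
|BD| = 6.9395
circle(B,3.00) ∩ circle(D,8.00): a=-0.4931, h=2.9592
  candidates: C₊=(2.0188,0.5475) cross=20.535; C₋=(3.8265,-5.0881) cross=-20.535
  mode + wants cross > 0 → take C=(2.0188,0.5475) (cross=20.535)
ex = (C−B)/|BC| = (-0.4578,0.8890); ey = (-0.8890,-0.4578)
P = B + -0.66·ex + 1.00·ey = (2.8053,-3.1643)

2.81 -3.16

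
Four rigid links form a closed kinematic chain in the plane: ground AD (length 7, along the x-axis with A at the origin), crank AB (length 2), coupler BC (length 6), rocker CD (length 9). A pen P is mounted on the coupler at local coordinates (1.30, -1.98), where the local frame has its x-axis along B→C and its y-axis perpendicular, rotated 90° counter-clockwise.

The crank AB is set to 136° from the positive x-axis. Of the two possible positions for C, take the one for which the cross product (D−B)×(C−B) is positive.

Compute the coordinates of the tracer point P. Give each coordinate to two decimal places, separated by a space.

0.91 1.72

A=(0,0), D=(7.00,0)
B = A + 2.00·(cos136°, sin136°) = (-1.4387, 1.3893)
|BD| = 8.5523
circle(B,6.00) ∩ circle(D,9.00): a=1.6453, h=5.7700
  candidates: C₊=(1.1221,6.8154) cross=49.347; C₋=(-0.7526,-4.5713) cross=-49.347
  mode + wants cross > 0 → take C=(1.1221,6.8154) (cross=49.347)
ex = (C−B)/|BC| = (0.4268,0.9044); ey = (-0.9044,0.4268)
P = B + 1.30·ex + -1.98·ey = (0.9068,1.7199)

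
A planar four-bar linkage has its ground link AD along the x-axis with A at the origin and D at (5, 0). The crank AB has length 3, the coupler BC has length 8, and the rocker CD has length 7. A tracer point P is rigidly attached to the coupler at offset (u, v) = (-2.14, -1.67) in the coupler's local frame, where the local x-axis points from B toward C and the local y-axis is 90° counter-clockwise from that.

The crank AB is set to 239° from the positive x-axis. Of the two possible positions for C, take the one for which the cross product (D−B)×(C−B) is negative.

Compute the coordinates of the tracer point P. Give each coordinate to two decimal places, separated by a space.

-4.25 -2.78

A=(0,0), D=(5.00,0)
B = A + 3.00·(cos239°, sin239°) = (-1.5451, -2.5715)
|BD| = 7.0322
circle(B,8.00) ∩ circle(D,7.00): a=4.5826, h=6.5574
  candidates: C₊=(0.3222,5.2075) cross=46.113; C₋=(5.1180,-6.9990) cross=-46.113
  mode - wants cross < 0 → take C=(5.1180,-6.9990) (cross=-46.113)
ex = (C−B)/|BC| = (0.8329,-0.5534); ey = (0.5534,0.8329)
P = B + -2.14·ex + -1.67·ey = (-4.2517,-2.7781)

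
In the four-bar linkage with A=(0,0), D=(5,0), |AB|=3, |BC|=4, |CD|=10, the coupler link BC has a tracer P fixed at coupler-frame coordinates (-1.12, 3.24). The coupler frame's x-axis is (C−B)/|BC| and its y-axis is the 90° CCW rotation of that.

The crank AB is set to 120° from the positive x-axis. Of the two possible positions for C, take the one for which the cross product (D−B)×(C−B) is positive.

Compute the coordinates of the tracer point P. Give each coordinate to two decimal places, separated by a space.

-4.27 0.58

A=(0,0), D=(5.00,0)
B = A + 3.00·(cos120°, sin120°) = (-1.5000, 2.5981)
|BD| = 7.0000
circle(B,4.00) ∩ circle(D,10.00): a=-2.5000, h=3.1225
  candidates: C₊=(-2.6625,6.4254) cross=21.857; C₋=(-4.9804,0.6265) cross=-21.857
  mode + wants cross > 0 → take C=(-2.6625,6.4254) (cross=21.857)
ex = (C−B)/|BC| = (-0.2906,0.9568); ey = (-0.9568,-0.2906)
P = B + -1.12·ex + 3.24·ey = (-4.2747,0.5848)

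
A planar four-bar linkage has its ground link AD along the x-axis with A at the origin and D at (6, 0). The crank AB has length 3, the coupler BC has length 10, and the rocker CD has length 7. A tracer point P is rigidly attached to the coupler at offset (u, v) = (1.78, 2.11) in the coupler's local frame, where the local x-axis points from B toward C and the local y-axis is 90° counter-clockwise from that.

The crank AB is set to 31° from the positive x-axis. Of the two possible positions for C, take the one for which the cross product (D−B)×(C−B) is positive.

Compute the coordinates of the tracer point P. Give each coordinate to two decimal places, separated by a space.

4.13 3.82

A=(0,0), D=(6.00,0)
B = A + 3.00·(cos31°, sin31°) = (2.5715, 1.5451)
|BD| = 3.7606
circle(B,10.00) ∩ circle(D,7.00): a=8.6612, h=4.9984
  candidates: C₊=(12.5215,2.5435) cross=18.797; C₋=(8.4141,-6.5705) cross=-18.797
  mode + wants cross > 0 → take C=(12.5215,2.5435) (cross=18.797)
ex = (C−B)/|BC| = (0.9950,0.0998); ey = (-0.0998,0.9950)
P = B + 1.78·ex + 2.11·ey = (4.1319,3.8223)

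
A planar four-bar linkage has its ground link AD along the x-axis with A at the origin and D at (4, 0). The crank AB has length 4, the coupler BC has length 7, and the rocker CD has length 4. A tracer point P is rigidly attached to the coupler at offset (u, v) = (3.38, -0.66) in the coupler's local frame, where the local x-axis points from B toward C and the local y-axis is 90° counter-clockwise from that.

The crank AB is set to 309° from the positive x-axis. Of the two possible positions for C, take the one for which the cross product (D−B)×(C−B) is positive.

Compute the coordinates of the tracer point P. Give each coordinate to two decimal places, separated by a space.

A=(0,0), D=(4.00,0)
B = A + 4.00·(cos309°, sin309°) = (2.5173, -3.1086)
|BD| = 3.4441
circle(B,7.00) ∩ circle(D,4.00): a=6.5129, h=2.5657
  candidates: C₊=(3.0054,3.8744) cross=8.836; C₋=(7.6369,1.6653) cross=-8.836
  mode + wants cross > 0 → take C=(3.0054,3.8744) (cross=8.836)
ex = (C−B)/|BC| = (0.0697,0.9976); ey = (-0.9976,0.0697)
P = B + 3.38·ex + -0.66·ey = (3.4114,0.2172)

3.41 0.22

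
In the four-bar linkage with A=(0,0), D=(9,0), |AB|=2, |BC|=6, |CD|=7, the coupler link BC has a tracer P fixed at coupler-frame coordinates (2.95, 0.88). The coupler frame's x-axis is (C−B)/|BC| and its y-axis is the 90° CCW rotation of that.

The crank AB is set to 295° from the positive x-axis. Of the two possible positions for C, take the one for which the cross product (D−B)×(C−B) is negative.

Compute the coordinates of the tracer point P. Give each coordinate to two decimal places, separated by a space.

3.60 -3.18

A=(0,0), D=(9.00,0)
B = A + 2.00·(cos295°, sin295°) = (0.8452, -1.8126)
|BD| = 8.3538
circle(B,6.00) ∩ circle(D,7.00): a=3.3988, h=4.9445
  candidates: C₊=(3.0902,3.7516) cross=41.305; C₋=(5.2359,-5.9018) cross=-41.305
  mode - wants cross < 0 → take C=(5.2359,-5.9018) (cross=-41.305)
ex = (C−B)/|BC| = (0.7318,-0.6815); ey = (0.6815,0.7318)
P = B + 2.95·ex + 0.88·ey = (3.6037,-3.1792)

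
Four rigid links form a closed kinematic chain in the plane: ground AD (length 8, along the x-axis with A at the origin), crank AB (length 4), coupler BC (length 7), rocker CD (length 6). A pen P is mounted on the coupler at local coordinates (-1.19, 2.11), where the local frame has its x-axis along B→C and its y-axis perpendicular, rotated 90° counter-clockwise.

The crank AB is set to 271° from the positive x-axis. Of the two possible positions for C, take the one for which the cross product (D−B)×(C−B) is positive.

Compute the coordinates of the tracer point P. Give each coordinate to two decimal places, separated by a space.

-2.33 -4.36

A=(0,0), D=(8.00,0)
B = A + 4.00·(cos271°, sin271°) = (0.0698, -3.9994)
|BD| = 8.8816
circle(B,7.00) ∩ circle(D,6.00): a=5.1727, h=4.7163
  candidates: C₊=(2.5646,2.5409) cross=41.888; C₋=(6.8121,-5.8812) cross=-41.888
  mode + wants cross > 0 → take C=(2.5646,2.5409) (cross=41.888)
ex = (C−B)/|BC| = (0.3564,0.9343); ey = (-0.9343,0.3564)
P = B + -1.19·ex + 2.11·ey = (-2.3257,-4.3592)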